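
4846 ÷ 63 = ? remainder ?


4846 = 63 * 76 + 58
Check: 4788 + 58 = 4846

q = 76, r = 58


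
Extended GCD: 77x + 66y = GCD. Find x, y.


Tabular extended Euclidean (each row: r = 77*s + 66*t):
r=77, s=1, t=0
r=66, s=0, t=1
q=1: r=11, s=1, t=-1   [77*(1) + 66*(-1) = 11]
q=6: r=0, s=-6, t=7   [77*(-6) + 66*(7) = 0]
GCD = 11; from the row with r=11: x=1, y=-1
Check: 77*(1) + 66*(-1) = 77 - 66 = 11

GCD = 11, x = 1, y = -1


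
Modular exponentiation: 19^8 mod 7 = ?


19^1 mod 7 = 5
19^2 mod 7 = 4
19^3 mod 7 = 6
19^4 mod 7 = 2
19^5 mod 7 = 3
19^6 mod 7 = 1
19^7 mod 7 = 5
19^8 mod 7 = 4


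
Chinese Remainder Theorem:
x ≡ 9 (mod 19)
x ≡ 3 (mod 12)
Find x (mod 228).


M = 19*12 = 228
M1 = M/19 = 12, M2 = M/12 = 19
M1^(-1) mod 19 = 8, M2^(-1) mod 12 = 7
x = 9*12*8 + 3*19*7 = 1263
1263 mod 228 = 123
Check: 123 mod 19 = 9 ✓, 123 mod 12 = 3 ✓

x ≡ 123 (mod 228)


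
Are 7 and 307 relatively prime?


Euclidean algorithm:
307 = 43 * 7 + 6
7 = 1 * 6 + 1
6 = 6 * 1 + 0
GCD(7, 307) = 1

Yes, coprime (GCD = 1)


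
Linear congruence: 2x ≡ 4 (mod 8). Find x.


GCD(2, 8) = 2 divides 4
Divide: 1x ≡ 2 (mod 4)
x ≡ 2 (mod 4)


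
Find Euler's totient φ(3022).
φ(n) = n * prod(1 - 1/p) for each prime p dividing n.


3022 = 2 × 1511
Prime factors: 2, 1511
φ(3022) = 3022 × (1-1/2) × (1-1/1511)
= 3022 × 1/2 × 1510/1511 = 1510

φ(3022) = 1510


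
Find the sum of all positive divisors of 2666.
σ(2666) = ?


Divisors of 2666: 1, 2, 31, 43, 62, 86, 1333, 2666
Sum = 1 + 2 + 31 + 43 + 62 + 86 + 1333 + 2666 = 4224

σ(2666) = 4224


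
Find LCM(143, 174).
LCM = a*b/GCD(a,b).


GCD(143, 174) = 1
LCM = 143*174/1 = 24882/1 = 24882

LCM = 24882


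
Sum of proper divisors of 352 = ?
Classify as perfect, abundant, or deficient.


Proper divisors: 1, 2, 4, 8, 11, 16, 22, 32, 44, 88, 176
Sum = 1 + 2 + 4 + 8 + 11 + 16 + 22 + 32 + 44 + 88 + 176 = 404
404 > 352 → abundant

s(352) = 404 (abundant)


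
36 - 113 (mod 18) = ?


36 - 113 = -77
-77 mod 18 = 13


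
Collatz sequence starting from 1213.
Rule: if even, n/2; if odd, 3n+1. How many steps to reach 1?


1213 → 3640 → 1820 → 910 → 455 → 1366 → 683 → 2050 → 1025 → 3076 → 1538 → 769 → 2308 → 1154 → 577 → 1732 → 866 → 433 → 1300 → 650 → 325 → 976 → 488 → 244 → 122 → 61 → 184 → 92 → 46 → 23 → 70 → 35 → 106 → 53 → 160 → 80 → 40 → 20 → 10 → 5 → 16 → 8 → 4 → 2 → 1
Total steps = 44

44 steps


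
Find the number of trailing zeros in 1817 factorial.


floor(1817/5) = 363
floor(1817/25) = 72
floor(1817/125) = 14
floor(1817/625) = 2
Total = 451

451 trailing zeros


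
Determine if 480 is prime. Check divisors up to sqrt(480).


480 / 2 = 240 (exact division)
480 is NOT prime.

No, 480 is not prime


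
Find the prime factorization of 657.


657 / 3 = 219
219 / 3 = 73
73 / 73 = 1
657 = 3^2 × 73


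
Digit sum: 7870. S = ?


7 + 8 + 7 + 0 = 22


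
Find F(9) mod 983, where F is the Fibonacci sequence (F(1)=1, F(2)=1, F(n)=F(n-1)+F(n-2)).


F(k) mod 983 for k=1..9:
1, 1, 2, 3, 5, 8, 13, 21, 34
F(9) mod 983 = 34


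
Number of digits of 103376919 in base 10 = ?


103376919 has 9 digits in base 10
floor(log10(103376919)) + 1 = floor(8.0144) + 1 = 9

9 digits (base 10)


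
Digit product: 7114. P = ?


7 × 1 × 1 × 4 = 28


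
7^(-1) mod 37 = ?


Use the extended Euclidean algorithm on (37, 7); each row r = 37*s + 7*t:
r=37, s=1, t=0
r=7, s=0, t=1
q=5: r=2, s=1, t=-5   [37*(1) + 7*(-5) = 2]
q=3: r=1, s=-3, t=16   [37*(-3) + 7*(16) = 1]
q=2: r=0, s=7, t=-37   [37*(7) + 7*(-37) = 0]
GCD = 1 with t = 16, so 7*(16) ≡ 1 (mod 37)
Inverse = 16 mod 37 = 16
Check: 7 * 16 = 112 ≡ 1 (mod 37)

7^(-1) ≡ 16 (mod 37)


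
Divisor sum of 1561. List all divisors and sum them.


Divisors of 1561: 1, 7, 223, 1561
Sum = 1 + 7 + 223 + 1561 = 1792

σ(1561) = 1792


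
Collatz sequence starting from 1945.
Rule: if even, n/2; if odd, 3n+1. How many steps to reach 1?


1945 → 5836 → 2918 → 1459 → 4378 → 2189 → 6568 → 3284 → 1642 → 821 → 2464 → 1232 → 616 → 308 → 154 → 77 → 232 → 116 → 58 → 29 → 88 → 44 → 22 → 11 → 34 → 17 → 52 → 26 → 13 → 40 → 20 → 10 → 5 → 16 → 8 → 4 → 2 → 1
Total steps = 37

37 steps


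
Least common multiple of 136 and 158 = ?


GCD(136, 158) = 2
LCM = 136*158/2 = 21488/2 = 10744

LCM = 10744


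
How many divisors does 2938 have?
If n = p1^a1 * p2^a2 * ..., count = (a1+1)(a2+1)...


2938 = 2^1 × 13^1 × 113^1
d(2938) = (1+1) × (1+1) × (1+1) = 8

8 divisors


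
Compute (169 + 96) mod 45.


169 + 96 = 265
265 mod 45 = 40


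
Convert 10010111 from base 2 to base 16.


10010111 (base 2) = 151 (decimal)
151 (decimal) = 97 (base 16)


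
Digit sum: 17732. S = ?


1 + 7 + 7 + 3 + 2 = 20


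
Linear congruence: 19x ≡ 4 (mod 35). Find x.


GCD(19, 35) = 1, unique solution
a^(-1) mod 35 = 24
x = 24 * 4 mod 35 = 26

x ≡ 26 (mod 35)


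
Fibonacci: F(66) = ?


Sequence: 1, 1, 2, 3, 5, 8, 13, 21, 34, 55, 89, 144, 233, 377, 610, 987, 1597, 2584, 4181, 6765, 10946, 17711, 28657, 46368, 75025, 121393, 196418, 317811, 514229, 832040, 1346269, 2178309, 3524578, 5702887, 9227465, 14930352, 24157817, 39088169, 63245986, 102334155, 165580141, 267914296, 433494437, 701408733, 1134903170, 1836311903, 2971215073, 4807526976, 7778742049, 12586269025, 20365011074, 32951280099, 53316291173, 86267571272, 139583862445, 225851433717, 365435296162, 591286729879, 956722026041, 1548008755920, 2504730781961, 4052739537881, 6557470319842, 10610209857723, 17167680177565, 27777890035288
F(66) = 27777890035288


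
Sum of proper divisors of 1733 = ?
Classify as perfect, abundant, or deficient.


Proper divisors: 1
Sum = 1 = 1
1 < 1733 → deficient

s(1733) = 1 (deficient)


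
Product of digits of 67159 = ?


6 × 7 × 1 × 5 × 9 = 1890


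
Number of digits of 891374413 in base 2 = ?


891374413 in base 2 = 110101001000010100101101001101
Number of digits = 30

30 digits (base 2)


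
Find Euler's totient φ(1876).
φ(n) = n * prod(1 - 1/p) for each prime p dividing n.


1876 = 2^2 × 7 × 67
Prime factors: 2, 7, 67
φ(1876) = 1876 × (1-1/2) × (1-1/7) × (1-1/67)
= 1876 × 1/2 × 6/7 × 66/67 = 792

φ(1876) = 792


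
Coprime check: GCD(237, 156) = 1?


Euclidean algorithm:
237 = 1 * 156 + 81
156 = 1 * 81 + 75
81 = 1 * 75 + 6
75 = 12 * 6 + 3
6 = 2 * 3 + 0
GCD(237, 156) = 3

No, not coprime (GCD = 3)


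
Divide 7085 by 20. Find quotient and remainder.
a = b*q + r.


7085 = 20 * 354 + 5
Check: 7080 + 5 = 7085

q = 354, r = 5


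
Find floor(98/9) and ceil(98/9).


98/9 = 10.8889
floor = 10
ceil = 11

floor = 10, ceil = 11


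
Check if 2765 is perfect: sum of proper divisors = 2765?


Proper divisors of 2765: 1, 5, 7, 35, 79, 395, 553
Sum = 1 + 5 + 7 + 35 + 79 + 395 + 553 = 1075

No, 2765 is not perfect (1075 ≠ 2765)


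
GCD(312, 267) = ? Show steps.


312 = 1 * 267 + 45
267 = 5 * 45 + 42
45 = 1 * 42 + 3
42 = 14 * 3 + 0
GCD = 3


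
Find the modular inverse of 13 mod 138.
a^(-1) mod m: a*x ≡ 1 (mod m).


Use the extended Euclidean algorithm on (138, 13); each row r = 138*s + 13*t:
r=138, s=1, t=0
r=13, s=0, t=1
q=10: r=8, s=1, t=-10   [138*(1) + 13*(-10) = 8]
q=1: r=5, s=-1, t=11   [138*(-1) + 13*(11) = 5]
q=1: r=3, s=2, t=-21   [138*(2) + 13*(-21) = 3]
q=1: r=2, s=-3, t=32   [138*(-3) + 13*(32) = 2]
q=1: r=1, s=5, t=-53   [138*(5) + 13*(-53) = 1]
q=2: r=0, s=-13, t=138   [138*(-13) + 13*(138) = 0]
GCD = 1 with t = -53, so 13*(-53) ≡ 1 (mod 138)
Inverse = -53 mod 138 = 85
Check: 13 * 85 = 1105 ≡ 1 (mod 138)

13^(-1) ≡ 85 (mod 138)


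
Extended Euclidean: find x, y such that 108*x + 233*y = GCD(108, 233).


Tabular extended Euclidean (each row: r = 108*s + 233*t):
r=108, s=1, t=0
r=233, s=0, t=1
q=0: r=108, s=1, t=0   [108*(1) + 233*(0) = 108]
q=2: r=17, s=-2, t=1   [108*(-2) + 233*(1) = 17]
q=6: r=6, s=13, t=-6   [108*(13) + 233*(-6) = 6]
q=2: r=5, s=-28, t=13   [108*(-28) + 233*(13) = 5]
q=1: r=1, s=41, t=-19   [108*(41) + 233*(-19) = 1]
q=5: r=0, s=-233, t=108   [108*(-233) + 233*(108) = 0]
GCD = 1; from the row with r=1: x=41, y=-19
Check: 108*(41) + 233*(-19) = 4428 - 4427 = 1

GCD = 1, x = 41, y = -19


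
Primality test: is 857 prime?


Check divisors up to sqrt(857) = 29.2746
No divisors found.
857 is prime.

Yes, 857 is prime


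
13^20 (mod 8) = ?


13^1 mod 8 = 5
13^2 mod 8 = 1
13^3 mod 8 = 5
13^4 mod 8 = 1
13^5 mod 8 = 5
13^6 mod 8 = 1
13^7 mod 8 = 5
13^8 mod 8 = 1
13^9 mod 8 = 5
13^10 mod 8 = 1
13^11 mod 8 = 5
13^12 mod 8 = 1
13^13 mod 8 = 5
13^14 mod 8 = 1
13^15 mod 8 = 5
13^16 mod 8 = 1
13^17 mod 8 = 5
13^18 mod 8 = 1
13^19 mod 8 = 5
13^20 mod 8 = 1


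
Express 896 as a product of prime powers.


896 / 2 = 448
448 / 2 = 224
224 / 2 = 112
112 / 2 = 56
56 / 2 = 28
28 / 2 = 14
14 / 2 = 7
7 / 7 = 1
896 = 2^7 × 7


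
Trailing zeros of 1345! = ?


floor(1345/5) = 269
floor(1345/25) = 53
floor(1345/125) = 10
floor(1345/625) = 2
Total = 334

334 trailing zeros


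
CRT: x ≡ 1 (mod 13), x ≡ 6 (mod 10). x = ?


M = 13*10 = 130
M1 = M/13 = 10, M2 = M/10 = 13
M1^(-1) mod 13 = 4, M2^(-1) mod 10 = 7
x = 1*10*4 + 6*13*7 = 586
586 mod 130 = 66
Check: 66 mod 13 = 1 ✓, 66 mod 10 = 6 ✓

x ≡ 66 (mod 130)


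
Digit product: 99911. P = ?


9 × 9 × 9 × 1 × 1 = 729


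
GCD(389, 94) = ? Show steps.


389 = 4 * 94 + 13
94 = 7 * 13 + 3
13 = 4 * 3 + 1
3 = 3 * 1 + 0
GCD = 1


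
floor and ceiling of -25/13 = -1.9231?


-25/13 = -1.9231
floor = -2
ceil = -1

floor = -2, ceil = -1


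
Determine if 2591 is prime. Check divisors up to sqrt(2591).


Check divisors up to sqrt(2591) = 50.9019
No divisors found.
2591 is prime.

Yes, 2591 is prime


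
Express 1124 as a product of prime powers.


1124 / 2 = 562
562 / 2 = 281
281 / 281 = 1
1124 = 2^2 × 281


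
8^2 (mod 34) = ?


8^1 mod 34 = 8
8^2 mod 34 = 30


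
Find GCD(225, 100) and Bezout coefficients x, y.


Tabular extended Euclidean (each row: r = 225*s + 100*t):
r=225, s=1, t=0
r=100, s=0, t=1
q=2: r=25, s=1, t=-2   [225*(1) + 100*(-2) = 25]
q=4: r=0, s=-4, t=9   [225*(-4) + 100*(9) = 0]
GCD = 25; from the row with r=25: x=1, y=-2
Check: 225*(1) + 100*(-2) = 225 - 200 = 25

GCD = 25, x = 1, y = -2


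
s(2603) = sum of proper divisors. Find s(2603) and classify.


Proper divisors: 1, 19, 137
Sum = 1 + 19 + 137 = 157
157 < 2603 → deficient

s(2603) = 157 (deficient)


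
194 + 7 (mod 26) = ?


194 + 7 = 201
201 mod 26 = 19


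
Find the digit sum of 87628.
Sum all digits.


8 + 7 + 6 + 2 + 8 = 31


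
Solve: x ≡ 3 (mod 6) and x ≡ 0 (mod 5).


M = 6*5 = 30
M1 = M/6 = 5, M2 = M/5 = 6
M1^(-1) mod 6 = 5, M2^(-1) mod 5 = 1
x = 3*5*5 + 0*6*1 = 75
75 mod 30 = 15
Check: 15 mod 6 = 3 ✓, 15 mod 5 = 0 ✓

x ≡ 15 (mod 30)


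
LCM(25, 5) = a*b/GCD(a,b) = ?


GCD(25, 5) = 5
LCM = 25*5/5 = 125/5 = 25

LCM = 25


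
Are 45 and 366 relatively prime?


Euclidean algorithm:
366 = 8 * 45 + 6
45 = 7 * 6 + 3
6 = 2 * 3 + 0
GCD(45, 366) = 3

No, not coprime (GCD = 3)


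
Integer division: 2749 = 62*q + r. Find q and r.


2749 = 62 * 44 + 21
Check: 2728 + 21 = 2749

q = 44, r = 21


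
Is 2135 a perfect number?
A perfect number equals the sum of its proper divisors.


Proper divisors of 2135: 1, 5, 7, 35, 61, 305, 427
Sum = 1 + 5 + 7 + 35 + 61 + 305 + 427 = 841

No, 2135 is not perfect (841 ≠ 2135)


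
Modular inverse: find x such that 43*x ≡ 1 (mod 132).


Use the extended Euclidean algorithm on (132, 43); each row r = 132*s + 43*t:
r=132, s=1, t=0
r=43, s=0, t=1
q=3: r=3, s=1, t=-3   [132*(1) + 43*(-3) = 3]
q=14: r=1, s=-14, t=43   [132*(-14) + 43*(43) = 1]
q=3: r=0, s=43, t=-132   [132*(43) + 43*(-132) = 0]
GCD = 1 with t = 43, so 43*(43) ≡ 1 (mod 132)
Inverse = 43 mod 132 = 43
Check: 43 * 43 = 1849 ≡ 1 (mod 132)

43^(-1) ≡ 43 (mod 132)


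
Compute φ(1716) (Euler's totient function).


1716 = 2^2 × 3 × 11 × 13
Prime factors: 2, 3, 11, 13
φ(1716) = 1716 × (1-1/2) × (1-1/3) × (1-1/11) × (1-1/13)
= 1716 × 1/2 × 2/3 × 10/11 × 12/13 = 480

φ(1716) = 480


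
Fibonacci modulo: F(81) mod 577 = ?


F(k) mod 577 for k=1..81:
1, 1, 2, 3, 5, 8, 13, 21, 34, 55, 89, 144, 233, 377, 33, 410, 443, 276, 142, 418, 560, 401, 384, 208, 15, 223, 238, 461, 122, 6, 128, 134, 262, 396, 81, 477, 558, 458, 439, 320, 182, 502, 107, 32, 139, 171, 310, 481, 214, 118, 332, 450, 205, 78, 283, 361, 67, 428, 495, 346, 264, 33, 297, 330, 50, 380, 430, 233, 86, 319, 405, 147, 552, 122, 97, 219, 316, 535, 274, 232, 506
F(81) mod 577 = 506


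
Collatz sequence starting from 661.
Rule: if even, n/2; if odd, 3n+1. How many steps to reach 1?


661 → 1984 → 992 → 496 → 248 → 124 → 62 → 31 → 94 → 47 → 142 → 71 → 214 → 107 → 322 → 161 → 484 → 242 → 121 → 364 → 182 → 91 → 274 → 137 → 412 → 206 → 103 → 310 → 155 → 466 → 233 → 700 → 350 → 175 → 526 → 263 → 790 → 395 → 1186 → 593 → 1780 → 890 → 445 → 1336 → 668 → 334 → 167 → 502 → 251 → 754 → 377 → 1132 → 566 → 283 → 850 → 425 → 1276 → 638 → 319 → 958 → 479 → 1438 → 719 → 2158 → 1079 → 3238 → 1619 → 4858 → 2429 → 7288 → 3644 → 1822 → 911 → 2734 → 1367 → 4102 → 2051 → 6154 → 3077 → 9232 → 4616 → 2308 → 1154 → 577 → 1732 → 866 → 433 → 1300 → 650 → 325 → 976 → 488 → 244 → 122 → 61 → 184 → 92 → 46 → 23 → 70 → 35 → 106 → 53 → 160 → 80 → 40 → 20 → 10 → 5 → 16 → 8 → 4 → 2 → 1
Total steps = 113

113 steps


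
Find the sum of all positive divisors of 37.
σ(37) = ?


Divisors of 37: 1, 37
Sum = 1 + 37 = 38

σ(37) = 38


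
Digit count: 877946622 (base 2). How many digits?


877946622 in base 2 = 110100010101000110011011111110
Number of digits = 30

30 digits (base 2)


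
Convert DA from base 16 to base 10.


DA (base 16) = 218 (decimal)
218 (decimal) = 218 (base 10)


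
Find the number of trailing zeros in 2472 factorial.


floor(2472/5) = 494
floor(2472/25) = 98
floor(2472/125) = 19
floor(2472/625) = 3
Total = 614

614 trailing zeros


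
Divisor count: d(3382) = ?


3382 = 2^1 × 19^1 × 89^1
d(3382) = (1+1) × (1+1) × (1+1) = 8

8 divisors


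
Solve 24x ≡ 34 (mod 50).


GCD(24, 50) = 2 divides 34
Divide: 12x ≡ 17 (mod 25)
x ≡ 16 (mod 25)


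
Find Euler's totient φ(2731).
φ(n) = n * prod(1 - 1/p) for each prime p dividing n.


2731 = 2731
Prime factors: 2731
φ(2731) = 2731 × (1-1/2731)
= 2731 × 2730/2731 = 2730

φ(2731) = 2730


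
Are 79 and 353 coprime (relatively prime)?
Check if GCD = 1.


Euclidean algorithm:
353 = 4 * 79 + 37
79 = 2 * 37 + 5
37 = 7 * 5 + 2
5 = 2 * 2 + 1
2 = 2 * 1 + 0
GCD(79, 353) = 1

Yes, coprime (GCD = 1)


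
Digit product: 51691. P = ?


5 × 1 × 6 × 9 × 1 = 270


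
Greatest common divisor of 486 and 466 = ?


486 = 1 * 466 + 20
466 = 23 * 20 + 6
20 = 3 * 6 + 2
6 = 3 * 2 + 0
GCD = 2


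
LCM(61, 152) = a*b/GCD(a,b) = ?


GCD(61, 152) = 1
LCM = 61*152/1 = 9272/1 = 9272

LCM = 9272


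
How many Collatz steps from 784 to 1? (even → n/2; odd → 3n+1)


784 → 392 → 196 → 98 → 49 → 148 → 74 → 37 → 112 → 56 → 28 → 14 → 7 → 22 → 11 → 34 → 17 → 52 → 26 → 13 → 40 → 20 → 10 → 5 → 16 → 8 → 4 → 2 → 1
Total steps = 28

28 steps


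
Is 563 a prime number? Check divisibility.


Check divisors up to sqrt(563) = 23.7276
No divisors found.
563 is prime.

Yes, 563 is prime


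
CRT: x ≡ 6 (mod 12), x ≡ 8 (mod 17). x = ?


M = 12*17 = 204
M1 = M/12 = 17, M2 = M/17 = 12
M1^(-1) mod 12 = 5, M2^(-1) mod 17 = 10
x = 6*17*5 + 8*12*10 = 1470
1470 mod 204 = 42
Check: 42 mod 12 = 6 ✓, 42 mod 17 = 8 ✓

x ≡ 42 (mod 204)


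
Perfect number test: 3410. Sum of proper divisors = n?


Proper divisors of 3410: 1, 2, 5, 10, 11, 22, 31, 55, 62, 110, 155, 310, 341, 682, 1705
Sum = 1 + 2 + 5 + 10 + 11 + 22 + 31 + 55 + 62 + 110 + 155 + 310 + 341 + 682 + 1705 = 3502

No, 3410 is not perfect (3502 ≠ 3410)


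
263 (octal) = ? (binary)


263 (base 8) = 179 (decimal)
179 (decimal) = 10110011 (base 2)


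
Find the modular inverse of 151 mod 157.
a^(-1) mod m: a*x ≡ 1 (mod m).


Use the extended Euclidean algorithm on (157, 151); each row r = 157*s + 151*t:
r=157, s=1, t=0
r=151, s=0, t=1
q=1: r=6, s=1, t=-1   [157*(1) + 151*(-1) = 6]
q=25: r=1, s=-25, t=26   [157*(-25) + 151*(26) = 1]
q=6: r=0, s=151, t=-157   [157*(151) + 151*(-157) = 0]
GCD = 1 with t = 26, so 151*(26) ≡ 1 (mod 157)
Inverse = 26 mod 157 = 26
Check: 151 * 26 = 3926 ≡ 1 (mod 157)

151^(-1) ≡ 26 (mod 157)


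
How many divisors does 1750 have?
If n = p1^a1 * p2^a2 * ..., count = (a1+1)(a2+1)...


1750 = 2^1 × 5^3 × 7^1
d(1750) = (1+1) × (3+1) × (1+1) = 16

16 divisors


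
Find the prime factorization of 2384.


2384 / 2 = 1192
1192 / 2 = 596
596 / 2 = 298
298 / 2 = 149
149 / 149 = 1
2384 = 2^4 × 149


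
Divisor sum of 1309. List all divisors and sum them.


Divisors of 1309: 1, 7, 11, 17, 77, 119, 187, 1309
Sum = 1 + 7 + 11 + 17 + 77 + 119 + 187 + 1309 = 1728

σ(1309) = 1728


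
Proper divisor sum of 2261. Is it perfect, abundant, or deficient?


Proper divisors: 1, 7, 17, 19, 119, 133, 323
Sum = 1 + 7 + 17 + 19 + 119 + 133 + 323 = 619
619 < 2261 → deficient

s(2261) = 619 (deficient)


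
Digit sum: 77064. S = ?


7 + 7 + 0 + 6 + 4 = 24


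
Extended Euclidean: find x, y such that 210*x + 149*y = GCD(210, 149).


Tabular extended Euclidean (each row: r = 210*s + 149*t):
r=210, s=1, t=0
r=149, s=0, t=1
q=1: r=61, s=1, t=-1   [210*(1) + 149*(-1) = 61]
q=2: r=27, s=-2, t=3   [210*(-2) + 149*(3) = 27]
q=2: r=7, s=5, t=-7   [210*(5) + 149*(-7) = 7]
q=3: r=6, s=-17, t=24   [210*(-17) + 149*(24) = 6]
q=1: r=1, s=22, t=-31   [210*(22) + 149*(-31) = 1]
q=6: r=0, s=-149, t=210   [210*(-149) + 149*(210) = 0]
GCD = 1; from the row with r=1: x=22, y=-31
Check: 210*(22) + 149*(-31) = 4620 - 4619 = 1

GCD = 1, x = 22, y = -31


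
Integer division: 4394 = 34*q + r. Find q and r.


4394 = 34 * 129 + 8
Check: 4386 + 8 = 4394

q = 129, r = 8


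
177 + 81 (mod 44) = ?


177 + 81 = 258
258 mod 44 = 38


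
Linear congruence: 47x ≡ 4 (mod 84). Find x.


GCD(47, 84) = 1, unique solution
a^(-1) mod 84 = 59
x = 59 * 4 mod 84 = 68

x ≡ 68 (mod 84)


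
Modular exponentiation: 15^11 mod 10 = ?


15^1 mod 10 = 5
15^2 mod 10 = 5
15^3 mod 10 = 5
15^4 mod 10 = 5
15^5 mod 10 = 5
15^6 mod 10 = 5
15^7 mod 10 = 5
15^8 mod 10 = 5
15^9 mod 10 = 5
15^10 mod 10 = 5
15^11 mod 10 = 5


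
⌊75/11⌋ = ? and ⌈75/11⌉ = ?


75/11 = 6.8182
floor = 6
ceil = 7

floor = 6, ceil = 7


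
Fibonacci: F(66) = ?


Sequence: 1, 1, 2, 3, 5, 8, 13, 21, 34, 55, 89, 144, 233, 377, 610, 987, 1597, 2584, 4181, 6765, 10946, 17711, 28657, 46368, 75025, 121393, 196418, 317811, 514229, 832040, 1346269, 2178309, 3524578, 5702887, 9227465, 14930352, 24157817, 39088169, 63245986, 102334155, 165580141, 267914296, 433494437, 701408733, 1134903170, 1836311903, 2971215073, 4807526976, 7778742049, 12586269025, 20365011074, 32951280099, 53316291173, 86267571272, 139583862445, 225851433717, 365435296162, 591286729879, 956722026041, 1548008755920, 2504730781961, 4052739537881, 6557470319842, 10610209857723, 17167680177565, 27777890035288
F(66) = 27777890035288


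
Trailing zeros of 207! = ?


floor(207/5) = 41
floor(207/25) = 8
floor(207/125) = 1
Total = 50

50 trailing zeros


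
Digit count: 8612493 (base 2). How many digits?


8612493 in base 2 = 100000110110101010001101
Number of digits = 24

24 digits (base 2)


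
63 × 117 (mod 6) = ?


63 × 117 = 7371
7371 mod 6 = 3


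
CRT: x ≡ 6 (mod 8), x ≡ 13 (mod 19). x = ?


M = 8*19 = 152
M1 = M/8 = 19, M2 = M/19 = 8
M1^(-1) mod 8 = 3, M2^(-1) mod 19 = 12
x = 6*19*3 + 13*8*12 = 1590
1590 mod 152 = 70
Check: 70 mod 8 = 6 ✓, 70 mod 19 = 13 ✓

x ≡ 70 (mod 152)


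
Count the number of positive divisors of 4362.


4362 = 2^1 × 3^1 × 727^1
d(4362) = (1+1) × (1+1) × (1+1) = 8

8 divisors


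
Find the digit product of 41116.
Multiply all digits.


4 × 1 × 1 × 1 × 6 = 24


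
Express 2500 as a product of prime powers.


2500 / 2 = 1250
1250 / 2 = 625
625 / 5 = 125
125 / 5 = 25
25 / 5 = 5
5 / 5 = 1
2500 = 2^2 × 5^4


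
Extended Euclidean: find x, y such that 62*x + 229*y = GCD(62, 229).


Tabular extended Euclidean (each row: r = 62*s + 229*t):
r=62, s=1, t=0
r=229, s=0, t=1
q=0: r=62, s=1, t=0   [62*(1) + 229*(0) = 62]
q=3: r=43, s=-3, t=1   [62*(-3) + 229*(1) = 43]
q=1: r=19, s=4, t=-1   [62*(4) + 229*(-1) = 19]
q=2: r=5, s=-11, t=3   [62*(-11) + 229*(3) = 5]
q=3: r=4, s=37, t=-10   [62*(37) + 229*(-10) = 4]
q=1: r=1, s=-48, t=13   [62*(-48) + 229*(13) = 1]
q=4: r=0, s=229, t=-62   [62*(229) + 229*(-62) = 0]
GCD = 1; from the row with r=1: x=-48, y=13
Check: 62*(-48) + 229*(13) = -2976 + 2977 = 1

GCD = 1, x = -48, y = 13


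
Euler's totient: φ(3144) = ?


3144 = 2^3 × 3 × 131
Prime factors: 2, 3, 131
φ(3144) = 3144 × (1-1/2) × (1-1/3) × (1-1/131)
= 3144 × 1/2 × 2/3 × 130/131 = 1040

φ(3144) = 1040


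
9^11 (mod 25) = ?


9^1 mod 25 = 9
9^2 mod 25 = 6
9^3 mod 25 = 4
9^4 mod 25 = 11
9^5 mod 25 = 24
9^6 mod 25 = 16
9^7 mod 25 = 19
9^8 mod 25 = 21
9^9 mod 25 = 14
9^10 mod 25 = 1
9^11 mod 25 = 9


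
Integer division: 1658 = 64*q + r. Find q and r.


1658 = 64 * 25 + 58
Check: 1600 + 58 = 1658

q = 25, r = 58


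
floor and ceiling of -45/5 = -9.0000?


-45/5 = -9.0000
floor = -9
ceil = -9

floor = -9, ceil = -9


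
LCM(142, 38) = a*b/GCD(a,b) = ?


GCD(142, 38) = 2
LCM = 142*38/2 = 5396/2 = 2698

LCM = 2698


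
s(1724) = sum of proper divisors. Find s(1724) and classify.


Proper divisors: 1, 2, 4, 431, 862
Sum = 1 + 2 + 4 + 431 + 862 = 1300
1300 < 1724 → deficient

s(1724) = 1300 (deficient)


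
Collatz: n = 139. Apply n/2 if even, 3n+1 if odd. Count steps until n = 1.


139 → 418 → 209 → 628 → 314 → 157 → 472 → 236 → 118 → 59 → 178 → 89 → 268 → 134 → 67 → 202 → 101 → 304 → 152 → 76 → 38 → 19 → 58 → 29 → 88 → 44 → 22 → 11 → 34 → 17 → 52 → 26 → 13 → 40 → 20 → 10 → 5 → 16 → 8 → 4 → 2 → 1
Total steps = 41

41 steps


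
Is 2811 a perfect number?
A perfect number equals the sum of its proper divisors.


Proper divisors of 2811: 1, 3, 937
Sum = 1 + 3 + 937 = 941

No, 2811 is not perfect (941 ≠ 2811)


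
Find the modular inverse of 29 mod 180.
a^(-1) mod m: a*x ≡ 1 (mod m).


Use the extended Euclidean algorithm on (180, 29); each row r = 180*s + 29*t:
r=180, s=1, t=0
r=29, s=0, t=1
q=6: r=6, s=1, t=-6   [180*(1) + 29*(-6) = 6]
q=4: r=5, s=-4, t=25   [180*(-4) + 29*(25) = 5]
q=1: r=1, s=5, t=-31   [180*(5) + 29*(-31) = 1]
q=5: r=0, s=-29, t=180   [180*(-29) + 29*(180) = 0]
GCD = 1 with t = -31, so 29*(-31) ≡ 1 (mod 180)
Inverse = -31 mod 180 = 149
Check: 29 * 149 = 4321 ≡ 1 (mod 180)

29^(-1) ≡ 149 (mod 180)


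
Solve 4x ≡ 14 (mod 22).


GCD(4, 22) = 2 divides 14
Divide: 2x ≡ 7 (mod 11)
x ≡ 9 (mod 11)


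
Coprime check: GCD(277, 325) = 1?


Euclidean algorithm:
325 = 1 * 277 + 48
277 = 5 * 48 + 37
48 = 1 * 37 + 11
37 = 3 * 11 + 4
11 = 2 * 4 + 3
4 = 1 * 3 + 1
3 = 3 * 1 + 0
GCD(277, 325) = 1

Yes, coprime (GCD = 1)


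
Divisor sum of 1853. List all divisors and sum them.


Divisors of 1853: 1, 17, 109, 1853
Sum = 1 + 17 + 109 + 1853 = 1980

σ(1853) = 1980


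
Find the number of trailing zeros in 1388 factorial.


floor(1388/5) = 277
floor(1388/25) = 55
floor(1388/125) = 11
floor(1388/625) = 2
Total = 345

345 trailing zeros


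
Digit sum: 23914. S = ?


2 + 3 + 9 + 1 + 4 = 19


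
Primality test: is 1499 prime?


Check divisors up to sqrt(1499) = 38.7169
No divisors found.
1499 is prime.

Yes, 1499 is prime


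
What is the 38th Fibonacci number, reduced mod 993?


F(k) mod 993 for k=1..38:
1, 1, 2, 3, 5, 8, 13, 21, 34, 55, 89, 144, 233, 377, 610, 987, 604, 598, 209, 807, 23, 830, 853, 690, 550, 247, 797, 51, 848, 899, 754, 660, 421, 88, 509, 597, 113, 710
F(38) mod 993 = 710


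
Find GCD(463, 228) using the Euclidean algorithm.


463 = 2 * 228 + 7
228 = 32 * 7 + 4
7 = 1 * 4 + 3
4 = 1 * 3 + 1
3 = 3 * 1 + 0
GCD = 1


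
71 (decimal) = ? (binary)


71 (base 10) = 71 (decimal)
71 (decimal) = 1000111 (base 2)


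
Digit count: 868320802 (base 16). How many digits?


868320802 in base 16 = 33C18622
Number of digits = 8

8 digits (base 16)


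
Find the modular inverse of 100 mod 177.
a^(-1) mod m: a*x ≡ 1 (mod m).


Use the extended Euclidean algorithm on (177, 100); each row r = 177*s + 100*t:
r=177, s=1, t=0
r=100, s=0, t=1
q=1: r=77, s=1, t=-1   [177*(1) + 100*(-1) = 77]
q=1: r=23, s=-1, t=2   [177*(-1) + 100*(2) = 23]
q=3: r=8, s=4, t=-7   [177*(4) + 100*(-7) = 8]
q=2: r=7, s=-9, t=16   [177*(-9) + 100*(16) = 7]
q=1: r=1, s=13, t=-23   [177*(13) + 100*(-23) = 1]
q=7: r=0, s=-100, t=177   [177*(-100) + 100*(177) = 0]
GCD = 1 with t = -23, so 100*(-23) ≡ 1 (mod 177)
Inverse = -23 mod 177 = 154
Check: 100 * 154 = 15400 ≡ 1 (mod 177)

100^(-1) ≡ 154 (mod 177)


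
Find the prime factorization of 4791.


4791 / 3 = 1597
1597 / 1597 = 1
4791 = 3 × 1597


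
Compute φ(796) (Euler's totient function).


796 = 2^2 × 199
Prime factors: 2, 199
φ(796) = 796 × (1-1/2) × (1-1/199)
= 796 × 1/2 × 198/199 = 396

φ(796) = 396


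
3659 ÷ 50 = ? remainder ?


3659 = 50 * 73 + 9
Check: 3650 + 9 = 3659

q = 73, r = 9


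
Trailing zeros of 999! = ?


floor(999/5) = 199
floor(999/25) = 39
floor(999/125) = 7
floor(999/625) = 1
Total = 246

246 trailing zeros


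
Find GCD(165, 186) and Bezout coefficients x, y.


Tabular extended Euclidean (each row: r = 165*s + 186*t):
r=165, s=1, t=0
r=186, s=0, t=1
q=0: r=165, s=1, t=0   [165*(1) + 186*(0) = 165]
q=1: r=21, s=-1, t=1   [165*(-1) + 186*(1) = 21]
q=7: r=18, s=8, t=-7   [165*(8) + 186*(-7) = 18]
q=1: r=3, s=-9, t=8   [165*(-9) + 186*(8) = 3]
q=6: r=0, s=62, t=-55   [165*(62) + 186*(-55) = 0]
GCD = 3; from the row with r=3: x=-9, y=8
Check: 165*(-9) + 186*(8) = -1485 + 1488 = 3

GCD = 3, x = -9, y = 8


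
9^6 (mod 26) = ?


9^1 mod 26 = 9
9^2 mod 26 = 3
9^3 mod 26 = 1
9^4 mod 26 = 9
9^5 mod 26 = 3
9^6 mod 26 = 1


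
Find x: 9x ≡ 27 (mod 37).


GCD(9, 37) = 1, unique solution
a^(-1) mod 37 = 33
x = 33 * 27 mod 37 = 3

x ≡ 3 (mod 37)


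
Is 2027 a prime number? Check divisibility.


Check divisors up to sqrt(2027) = 45.0222
No divisors found.
2027 is prime.

Yes, 2027 is prime


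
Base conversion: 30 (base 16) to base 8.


30 (base 16) = 48 (decimal)
48 (decimal) = 60 (base 8)


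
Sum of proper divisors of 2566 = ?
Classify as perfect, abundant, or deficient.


Proper divisors: 1, 2, 1283
Sum = 1 + 2 + 1283 = 1286
1286 < 2566 → deficient

s(2566) = 1286 (deficient)


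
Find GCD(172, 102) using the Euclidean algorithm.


172 = 1 * 102 + 70
102 = 1 * 70 + 32
70 = 2 * 32 + 6
32 = 5 * 6 + 2
6 = 3 * 2 + 0
GCD = 2


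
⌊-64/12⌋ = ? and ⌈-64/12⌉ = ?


-64/12 = -5.3333
floor = -6
ceil = -5

floor = -6, ceil = -5


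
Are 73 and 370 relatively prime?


Euclidean algorithm:
370 = 5 * 73 + 5
73 = 14 * 5 + 3
5 = 1 * 3 + 2
3 = 1 * 2 + 1
2 = 2 * 1 + 0
GCD(73, 370) = 1

Yes, coprime (GCD = 1)


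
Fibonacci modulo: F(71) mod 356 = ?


F(k) mod 356 for k=1..71:
1, 1, 2, 3, 5, 8, 13, 21, 34, 55, 89, 144, 233, 21, 254, 275, 173, 92, 265, 1, 266, 267, 177, 88, 265, 353, 262, 259, 165, 68, 233, 301, 178, 123, 301, 68, 13, 81, 94, 175, 269, 88, 1, 89, 90, 179, 269, 92, 5, 97, 102, 199, 301, 144, 89, 233, 322, 199, 165, 8, 173, 181, 354, 179, 177, 0, 177, 177, 354, 175, 173
F(71) mod 356 = 173


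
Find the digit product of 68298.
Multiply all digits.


6 × 8 × 2 × 9 × 8 = 6912


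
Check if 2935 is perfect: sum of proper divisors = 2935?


Proper divisors of 2935: 1, 5, 587
Sum = 1 + 5 + 587 = 593

No, 2935 is not perfect (593 ≠ 2935)


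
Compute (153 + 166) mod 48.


153 + 166 = 319
319 mod 48 = 31


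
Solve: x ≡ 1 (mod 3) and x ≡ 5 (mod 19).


M = 3*19 = 57
M1 = M/3 = 19, M2 = M/19 = 3
M1^(-1) mod 3 = 1, M2^(-1) mod 19 = 13
x = 1*19*1 + 5*3*13 = 214
214 mod 57 = 43
Check: 43 mod 3 = 1 ✓, 43 mod 19 = 5 ✓

x ≡ 43 (mod 57)


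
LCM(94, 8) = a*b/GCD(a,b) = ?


GCD(94, 8) = 2
LCM = 94*8/2 = 752/2 = 376

LCM = 376


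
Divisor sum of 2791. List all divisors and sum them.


Divisors of 2791: 1, 2791
Sum = 1 + 2791 = 2792

σ(2791) = 2792


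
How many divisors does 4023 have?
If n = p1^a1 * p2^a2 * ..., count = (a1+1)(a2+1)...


4023 = 3^3 × 149^1
d(4023) = (3+1) × (1+1) = 8

8 divisors


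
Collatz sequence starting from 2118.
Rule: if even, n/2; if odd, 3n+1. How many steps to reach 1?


2118 → 1059 → 3178 → 1589 → 4768 → 2384 → 1192 → 596 → 298 → 149 → 448 → 224 → 112 → 56 → 28 → 14 → 7 → 22 → 11 → 34 → 17 → 52 → 26 → 13 → 40 → 20 → 10 → 5 → 16 → 8 → 4 → 2 → 1
Total steps = 32

32 steps


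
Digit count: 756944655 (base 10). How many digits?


756944655 has 9 digits in base 10
floor(log10(756944655)) + 1 = floor(8.8791) + 1 = 9

9 digits (base 10)


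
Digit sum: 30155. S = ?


3 + 0 + 1 + 5 + 5 = 14


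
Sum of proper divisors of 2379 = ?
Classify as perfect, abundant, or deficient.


Proper divisors: 1, 3, 13, 39, 61, 183, 793
Sum = 1 + 3 + 13 + 39 + 61 + 183 + 793 = 1093
1093 < 2379 → deficient

s(2379) = 1093 (deficient)


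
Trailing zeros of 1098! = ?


floor(1098/5) = 219
floor(1098/25) = 43
floor(1098/125) = 8
floor(1098/625) = 1
Total = 271

271 trailing zeros


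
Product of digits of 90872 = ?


9 × 0 × 8 × 7 × 2 = 0


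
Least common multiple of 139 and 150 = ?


GCD(139, 150) = 1
LCM = 139*150/1 = 20850/1 = 20850

LCM = 20850


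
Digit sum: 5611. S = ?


5 + 6 + 1 + 1 = 13


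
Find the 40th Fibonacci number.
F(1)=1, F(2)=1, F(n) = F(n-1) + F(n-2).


Sequence: 1, 1, 2, 3, 5, 8, 13, 21, 34, 55, 89, 144, 233, 377, 610, 987, 1597, 2584, 4181, 6765, 10946, 17711, 28657, 46368, 75025, 121393, 196418, 317811, 514229, 832040, 1346269, 2178309, 3524578, 5702887, 9227465, 14930352, 24157817, 39088169, 63245986, 102334155
F(40) = 102334155


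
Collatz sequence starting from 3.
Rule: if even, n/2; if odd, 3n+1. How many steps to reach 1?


3 → 10 → 5 → 16 → 8 → 4 → 2 → 1
Total steps = 7

7 steps


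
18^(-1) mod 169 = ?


Use the extended Euclidean algorithm on (169, 18); each row r = 169*s + 18*t:
r=169, s=1, t=0
r=18, s=0, t=1
q=9: r=7, s=1, t=-9   [169*(1) + 18*(-9) = 7]
q=2: r=4, s=-2, t=19   [169*(-2) + 18*(19) = 4]
q=1: r=3, s=3, t=-28   [169*(3) + 18*(-28) = 3]
q=1: r=1, s=-5, t=47   [169*(-5) + 18*(47) = 1]
q=3: r=0, s=18, t=-169   [169*(18) + 18*(-169) = 0]
GCD = 1 with t = 47, so 18*(47) ≡ 1 (mod 169)
Inverse = 47 mod 169 = 47
Check: 18 * 47 = 846 ≡ 1 (mod 169)

18^(-1) ≡ 47 (mod 169)


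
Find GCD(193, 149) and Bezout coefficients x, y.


Tabular extended Euclidean (each row: r = 193*s + 149*t):
r=193, s=1, t=0
r=149, s=0, t=1
q=1: r=44, s=1, t=-1   [193*(1) + 149*(-1) = 44]
q=3: r=17, s=-3, t=4   [193*(-3) + 149*(4) = 17]
q=2: r=10, s=7, t=-9   [193*(7) + 149*(-9) = 10]
q=1: r=7, s=-10, t=13   [193*(-10) + 149*(13) = 7]
q=1: r=3, s=17, t=-22   [193*(17) + 149*(-22) = 3]
q=2: r=1, s=-44, t=57   [193*(-44) + 149*(57) = 1]
q=3: r=0, s=149, t=-193   [193*(149) + 149*(-193) = 0]
GCD = 1; from the row with r=1: x=-44, y=57
Check: 193*(-44) + 149*(57) = -8492 + 8493 = 1

GCD = 1, x = -44, y = 57


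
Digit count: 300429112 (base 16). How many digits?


300429112 in base 16 = 11E82F38
Number of digits = 8

8 digits (base 16)


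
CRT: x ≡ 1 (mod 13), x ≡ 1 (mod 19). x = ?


M = 13*19 = 247
M1 = M/13 = 19, M2 = M/19 = 13
M1^(-1) mod 13 = 11, M2^(-1) mod 19 = 3
x = 1*19*11 + 1*13*3 = 248
248 mod 247 = 1
Check: 1 mod 13 = 1 ✓, 1 mod 19 = 1 ✓

x ≡ 1 (mod 247)


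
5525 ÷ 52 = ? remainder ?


5525 = 52 * 106 + 13
Check: 5512 + 13 = 5525

q = 106, r = 13


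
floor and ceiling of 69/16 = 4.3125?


69/16 = 4.3125
floor = 4
ceil = 5

floor = 4, ceil = 5


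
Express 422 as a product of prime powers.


422 / 2 = 211
211 / 211 = 1
422 = 2 × 211


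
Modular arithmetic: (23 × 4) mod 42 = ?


23 × 4 = 92
92 mod 42 = 8


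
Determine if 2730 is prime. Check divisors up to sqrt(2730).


2730 / 2 = 1365 (exact division)
2730 is NOT prime.

No, 2730 is not prime


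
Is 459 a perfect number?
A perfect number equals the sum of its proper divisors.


Proper divisors of 459: 1, 3, 9, 17, 27, 51, 153
Sum = 1 + 3 + 9 + 17 + 27 + 51 + 153 = 261

No, 459 is not perfect (261 ≠ 459)


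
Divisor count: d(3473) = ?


3473 = 23^1 × 151^1
d(3473) = (1+1) × (1+1) = 4

4 divisors


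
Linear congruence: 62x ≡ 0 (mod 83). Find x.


GCD(62, 83) = 1, unique solution
a^(-1) mod 83 = 79
x = 79 * 0 mod 83 = 0

x ≡ 0 (mod 83)


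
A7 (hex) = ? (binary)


A7 (base 16) = 167 (decimal)
167 (decimal) = 10100111 (base 2)


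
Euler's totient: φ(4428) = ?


4428 = 2^2 × 3^3 × 41
Prime factors: 2, 3, 41
φ(4428) = 4428 × (1-1/2) × (1-1/3) × (1-1/41)
= 4428 × 1/2 × 2/3 × 40/41 = 1440

φ(4428) = 1440


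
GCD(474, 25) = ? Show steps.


474 = 18 * 25 + 24
25 = 1 * 24 + 1
24 = 24 * 1 + 0
GCD = 1


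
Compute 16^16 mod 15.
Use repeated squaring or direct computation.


16^1 mod 15 = 1
16^2 mod 15 = 1
16^3 mod 15 = 1
16^4 mod 15 = 1
16^5 mod 15 = 1
16^6 mod 15 = 1
16^7 mod 15 = 1
16^8 mod 15 = 1
16^9 mod 15 = 1
16^10 mod 15 = 1
16^11 mod 15 = 1
16^12 mod 15 = 1
16^13 mod 15 = 1
16^14 mod 15 = 1
16^15 mod 15 = 1
16^16 mod 15 = 1


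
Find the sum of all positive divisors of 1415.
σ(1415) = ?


Divisors of 1415: 1, 5, 283, 1415
Sum = 1 + 5 + 283 + 1415 = 1704

σ(1415) = 1704


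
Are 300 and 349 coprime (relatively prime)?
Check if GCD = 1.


Euclidean algorithm:
349 = 1 * 300 + 49
300 = 6 * 49 + 6
49 = 8 * 6 + 1
6 = 6 * 1 + 0
GCD(300, 349) = 1

Yes, coprime (GCD = 1)


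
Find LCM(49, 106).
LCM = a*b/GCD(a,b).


GCD(49, 106) = 1
LCM = 49*106/1 = 5194/1 = 5194

LCM = 5194


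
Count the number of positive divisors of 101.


101 = 101^1
d(101) = (1+1) = 2

2 divisors


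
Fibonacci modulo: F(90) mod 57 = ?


F(k) mod 57 for k=1..90:
1, 1, 2, 3, 5, 8, 13, 21, 34, 55, 32, 30, 5, 35, 40, 18, 1, 19, 20, 39, 2, 41, 43, 27, 13, 40, 53, 36, 32, 11, 43, 54, 40, 37, 20, 0, 20, 20, 40, 3, 43, 46, 32, 21, 53, 17, 13, 30, 43, 16, 2, 18, 20, 38, 1, 39, 40, 22, 5, 27, 32, 2, 34, 36, 13, 49, 5, 54, 2, 56, 1, 0, 1, 1, 2, 3, 5, 8, 13, 21, 34, 55, 32, 30, 5, 35, 40, 18, 1, 19
F(90) mod 57 = 19


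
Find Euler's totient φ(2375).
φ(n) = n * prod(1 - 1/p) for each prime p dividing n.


2375 = 5^3 × 19
Prime factors: 5, 19
φ(2375) = 2375 × (1-1/5) × (1-1/19)
= 2375 × 4/5 × 18/19 = 1800

φ(2375) = 1800


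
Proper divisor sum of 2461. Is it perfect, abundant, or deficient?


Proper divisors: 1, 23, 107
Sum = 1 + 23 + 107 = 131
131 < 2461 → deficient

s(2461) = 131 (deficient)


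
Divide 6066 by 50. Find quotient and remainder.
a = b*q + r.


6066 = 50 * 121 + 16
Check: 6050 + 16 = 6066

q = 121, r = 16


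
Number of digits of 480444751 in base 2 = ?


480444751 in base 2 = 11100101000110000000101001111
Number of digits = 29

29 digits (base 2)


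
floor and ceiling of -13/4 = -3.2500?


-13/4 = -3.2500
floor = -4
ceil = -3

floor = -4, ceil = -3


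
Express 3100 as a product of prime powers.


3100 / 2 = 1550
1550 / 2 = 775
775 / 5 = 155
155 / 5 = 31
31 / 31 = 1
3100 = 2^2 × 5^2 × 31


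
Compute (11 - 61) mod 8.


11 - 61 = -50
-50 mod 8 = 6


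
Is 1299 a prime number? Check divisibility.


1299 / 3 = 433 (exact division)
1299 is NOT prime.

No, 1299 is not prime


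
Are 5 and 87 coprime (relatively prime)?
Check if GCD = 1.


Euclidean algorithm:
87 = 17 * 5 + 2
5 = 2 * 2 + 1
2 = 2 * 1 + 0
GCD(5, 87) = 1

Yes, coprime (GCD = 1)


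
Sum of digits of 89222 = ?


8 + 9 + 2 + 2 + 2 = 23


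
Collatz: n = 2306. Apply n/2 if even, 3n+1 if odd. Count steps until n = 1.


2306 → 1153 → 3460 → 1730 → 865 → 2596 → 1298 → 649 → 1948 → 974 → 487 → 1462 → 731 → 2194 → 1097 → 3292 → 1646 → 823 → 2470 → 1235 → 3706 → 1853 → 5560 → 2780 → 1390 → 695 → 2086 → 1043 → 3130 → 1565 → 4696 → 2348 → 1174 → 587 → 1762 → 881 → 2644 → 1322 → 661 → 1984 → 992 → 496 → 248 → 124 → 62 → 31 → 94 → 47 → 142 → 71 → 214 → 107 → 322 → 161 → 484 → 242 → 121 → 364 → 182 → 91 → 274 → 137 → 412 → 206 → 103 → 310 → 155 → 466 → 233 → 700 → 350 → 175 → 526 → 263 → 790 → 395 → 1186 → 593 → 1780 → 890 → 445 → 1336 → 668 → 334 → 167 → 502 → 251 → 754 → 377 → 1132 → 566 → 283 → 850 → 425 → 1276 → 638 → 319 → 958 → 479 → 1438 → 719 → 2158 → 1079 → 3238 → 1619 → 4858 → 2429 → 7288 → 3644 → 1822 → 911 → 2734 → 1367 → 4102 → 2051 → 6154 → 3077 → 9232 → 4616 → 2308 → 1154 → 577 → 1732 → 866 → 433 → 1300 → 650 → 325 → 976 → 488 → 244 → 122 → 61 → 184 → 92 → 46 → 23 → 70 → 35 → 106 → 53 → 160 → 80 → 40 → 20 → 10 → 5 → 16 → 8 → 4 → 2 → 1
Total steps = 151

151 steps


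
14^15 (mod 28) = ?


14^1 mod 28 = 14
14^2 mod 28 = 0
14^3 mod 28 = 0
14^4 mod 28 = 0
14^5 mod 28 = 0
14^6 mod 28 = 0
14^7 mod 28 = 0
14^8 mod 28 = 0
14^9 mod 28 = 0
14^10 mod 28 = 0
14^11 mod 28 = 0
14^12 mod 28 = 0
14^13 mod 28 = 0
14^14 mod 28 = 0
14^15 mod 28 = 0


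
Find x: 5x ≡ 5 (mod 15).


GCD(5, 15) = 5 divides 5
Divide: 1x ≡ 1 (mod 3)
x ≡ 1 (mod 3)


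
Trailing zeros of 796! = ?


floor(796/5) = 159
floor(796/25) = 31
floor(796/125) = 6
floor(796/625) = 1
Total = 197

197 trailing zeros


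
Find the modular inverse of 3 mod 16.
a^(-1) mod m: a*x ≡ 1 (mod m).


Use the extended Euclidean algorithm on (16, 3); each row r = 16*s + 3*t:
r=16, s=1, t=0
r=3, s=0, t=1
q=5: r=1, s=1, t=-5   [16*(1) + 3*(-5) = 1]
q=3: r=0, s=-3, t=16   [16*(-3) + 3*(16) = 0]
GCD = 1 with t = -5, so 3*(-5) ≡ 1 (mod 16)
Inverse = -5 mod 16 = 11
Check: 3 * 11 = 33 ≡ 1 (mod 16)

3^(-1) ≡ 11 (mod 16)


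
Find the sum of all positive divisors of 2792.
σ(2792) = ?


Divisors of 2792: 1, 2, 4, 8, 349, 698, 1396, 2792
Sum = 1 + 2 + 4 + 8 + 349 + 698 + 1396 + 2792 = 5250

σ(2792) = 5250


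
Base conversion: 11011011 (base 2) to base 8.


11011011 (base 2) = 219 (decimal)
219 (decimal) = 333 (base 8)


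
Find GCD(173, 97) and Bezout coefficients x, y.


Tabular extended Euclidean (each row: r = 173*s + 97*t):
r=173, s=1, t=0
r=97, s=0, t=1
q=1: r=76, s=1, t=-1   [173*(1) + 97*(-1) = 76]
q=1: r=21, s=-1, t=2   [173*(-1) + 97*(2) = 21]
q=3: r=13, s=4, t=-7   [173*(4) + 97*(-7) = 13]
q=1: r=8, s=-5, t=9   [173*(-5) + 97*(9) = 8]
q=1: r=5, s=9, t=-16   [173*(9) + 97*(-16) = 5]
q=1: r=3, s=-14, t=25   [173*(-14) + 97*(25) = 3]
q=1: r=2, s=23, t=-41   [173*(23) + 97*(-41) = 2]
q=1: r=1, s=-37, t=66   [173*(-37) + 97*(66) = 1]
q=2: r=0, s=97, t=-173   [173*(97) + 97*(-173) = 0]
GCD = 1; from the row with r=1: x=-37, y=66
Check: 173*(-37) + 97*(66) = -6401 + 6402 = 1

GCD = 1, x = -37, y = 66
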